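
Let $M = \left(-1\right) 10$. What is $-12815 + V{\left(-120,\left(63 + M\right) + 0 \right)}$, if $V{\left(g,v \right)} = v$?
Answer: $-12762$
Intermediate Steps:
$M = -10$
$-12815 + V{\left(-120,\left(63 + M\right) + 0 \right)} = -12815 + \left(\left(63 - 10\right) + 0\right) = -12815 + \left(53 + 0\right) = -12815 + 53 = -12762$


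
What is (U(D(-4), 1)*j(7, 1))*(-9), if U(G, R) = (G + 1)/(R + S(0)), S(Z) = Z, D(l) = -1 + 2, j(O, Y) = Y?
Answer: -18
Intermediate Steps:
D(l) = 1
U(G, R) = (1 + G)/R (U(G, R) = (G + 1)/(R + 0) = (1 + G)/R)
(U(D(-4), 1)*j(7, 1))*(-9) = (((1 + 1)/1)*1)*(-9) = ((1*2)*1)*(-9) = (2*1)*(-9) = 2*(-9) = -18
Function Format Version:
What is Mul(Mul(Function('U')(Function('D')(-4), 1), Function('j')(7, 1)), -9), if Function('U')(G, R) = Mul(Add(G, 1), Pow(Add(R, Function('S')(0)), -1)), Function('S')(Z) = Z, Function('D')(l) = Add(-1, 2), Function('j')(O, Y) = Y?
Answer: -18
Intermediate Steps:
Function('D')(l) = 1
Function('U')(G, R) = Mul(Pow(R, -1), Add(1, G)) (Function('U')(G, R) = Mul(Add(G, 1), Pow(Add(R, 0), -1)) = Mul(Add(1, G), Pow(R, -1)) = Mul(Pow(R, -1), Add(1, G)))
Mul(Mul(Function('U')(Function('D')(-4), 1), Function('j')(7, 1)), -9) = Mul(Mul(Mul(Pow(1, -1), Add(1, 1)), 1), -9) = Mul(Mul(Mul(1, 2), 1), -9) = Mul(Mul(2, 1), -9) = Mul(2, -9) = -18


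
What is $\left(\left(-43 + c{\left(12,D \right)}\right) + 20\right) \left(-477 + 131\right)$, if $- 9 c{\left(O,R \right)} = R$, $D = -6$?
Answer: $\frac{23182}{3} \approx 7727.3$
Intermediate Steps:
$c{\left(O,R \right)} = - \frac{R}{9}$
$\left(\left(-43 + c{\left(12,D \right)}\right) + 20\right) \left(-477 + 131\right) = \left(\left(-43 - - \frac{2}{3}\right) + 20\right) \left(-477 + 131\right) = \left(\left(-43 + \frac{2}{3}\right) + 20\right) \left(-346\right) = \left(- \frac{127}{3} + 20\right) \left(-346\right) = \left(- \frac{67}{3}\right) \left(-346\right) = \frac{23182}{3}$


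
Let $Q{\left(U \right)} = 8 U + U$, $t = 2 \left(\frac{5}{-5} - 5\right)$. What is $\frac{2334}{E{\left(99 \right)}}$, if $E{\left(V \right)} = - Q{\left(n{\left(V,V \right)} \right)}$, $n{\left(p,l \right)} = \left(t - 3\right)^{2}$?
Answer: $- \frac{778}{675} \approx -1.1526$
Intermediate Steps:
$t = -12$ ($t = 2 \left(5 \left(- \frac{1}{5}\right) - 5\right) = 2 \left(-1 - 5\right) = 2 \left(-6\right) = -12$)
$n{\left(p,l \right)} = 225$ ($n{\left(p,l \right)} = \left(-12 - 3\right)^{2} = \left(-15\right)^{2} = 225$)
$Q{\left(U \right)} = 9 U$
$E{\left(V \right)} = -2025$ ($E{\left(V \right)} = - 9 \cdot 225 = \left(-1\right) 2025 = -2025$)
$\frac{2334}{E{\left(99 \right)}} = \frac{2334}{-2025} = 2334 \left(- \frac{1}{2025}\right) = - \frac{778}{675}$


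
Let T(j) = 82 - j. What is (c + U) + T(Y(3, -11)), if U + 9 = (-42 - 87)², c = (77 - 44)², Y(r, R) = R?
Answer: 17814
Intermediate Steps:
c = 1089 (c = 33² = 1089)
U = 16632 (U = -9 + (-42 - 87)² = -9 + (-129)² = -9 + 16641 = 16632)
(c + U) + T(Y(3, -11)) = (1089 + 16632) + (82 - 1*(-11)) = 17721 + (82 + 11) = 17721 + 93 = 17814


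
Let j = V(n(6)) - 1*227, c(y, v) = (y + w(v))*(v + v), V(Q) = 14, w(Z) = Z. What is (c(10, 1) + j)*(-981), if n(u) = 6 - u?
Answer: 187371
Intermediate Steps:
c(y, v) = 2*v*(v + y) (c(y, v) = (y + v)*(v + v) = (v + y)*(2*v) = 2*v*(v + y))
j = -213 (j = 14 - 1*227 = 14 - 227 = -213)
(c(10, 1) + j)*(-981) = (2*1*(1 + 10) - 213)*(-981) = (2*1*11 - 213)*(-981) = (22 - 213)*(-981) = -191*(-981) = 187371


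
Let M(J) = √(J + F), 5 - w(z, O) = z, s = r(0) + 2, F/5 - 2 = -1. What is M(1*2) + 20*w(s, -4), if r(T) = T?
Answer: 60 + √7 ≈ 62.646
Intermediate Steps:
F = 5 (F = 10 + 5*(-1) = 10 - 5 = 5)
s = 2 (s = 0 + 2 = 2)
w(z, O) = 5 - z
M(J) = √(5 + J) (M(J) = √(J + 5) = √(5 + J))
M(1*2) + 20*w(s, -4) = √(5 + 1*2) + 20*(5 - 1*2) = √(5 + 2) + 20*(5 - 2) = √7 + 20*3 = √7 + 60 = 60 + √7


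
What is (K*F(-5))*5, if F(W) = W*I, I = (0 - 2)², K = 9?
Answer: -900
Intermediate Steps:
I = 4 (I = (-2)² = 4)
F(W) = 4*W (F(W) = W*4 = 4*W)
(K*F(-5))*5 = (9*(4*(-5)))*5 = (9*(-20))*5 = -180*5 = -900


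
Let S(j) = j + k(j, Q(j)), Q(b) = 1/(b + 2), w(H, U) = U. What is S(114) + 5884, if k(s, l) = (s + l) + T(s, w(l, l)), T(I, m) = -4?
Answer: 708529/116 ≈ 6108.0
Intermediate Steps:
Q(b) = 1/(2 + b)
k(s, l) = -4 + l + s (k(s, l) = (s + l) - 4 = (l + s) - 4 = -4 + l + s)
S(j) = -4 + 1/(2 + j) + 2*j (S(j) = j + (-4 + 1/(2 + j) + j) = j + (-4 + j + 1/(2 + j)) = -4 + 1/(2 + j) + 2*j)
S(114) + 5884 = (-7 + 2*114**2)/(2 + 114) + 5884 = (-7 + 2*12996)/116 + 5884 = (-7 + 25992)/116 + 5884 = (1/116)*25985 + 5884 = 25985/116 + 5884 = 708529/116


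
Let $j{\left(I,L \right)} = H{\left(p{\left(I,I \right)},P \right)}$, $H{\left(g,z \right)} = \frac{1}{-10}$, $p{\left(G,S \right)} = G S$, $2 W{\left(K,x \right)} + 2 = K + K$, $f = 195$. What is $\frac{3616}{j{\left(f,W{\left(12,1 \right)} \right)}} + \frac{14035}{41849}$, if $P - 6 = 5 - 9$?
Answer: $- \frac{1513245805}{41849} \approx -36160.0$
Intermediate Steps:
$W{\left(K,x \right)} = -1 + K$ ($W{\left(K,x \right)} = -1 + \frac{K + K}{2} = -1 + \frac{2 K}{2} = -1 + K$)
$P = 2$ ($P = 6 + \left(5 - 9\right) = 6 - 4 = 2$)
$H{\left(g,z \right)} = - \frac{1}{10}$
$j{\left(I,L \right)} = - \frac{1}{10}$
$\frac{3616}{j{\left(f,W{\left(12,1 \right)} \right)}} + \frac{14035}{41849} = \frac{3616}{- \frac{1}{10}} + \frac{14035}{41849} = 3616 \left(-10\right) + 14035 \cdot \frac{1}{41849} = -36160 + \frac{14035}{41849} = - \frac{1513245805}{41849}$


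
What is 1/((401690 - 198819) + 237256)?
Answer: 1/440127 ≈ 2.2721e-6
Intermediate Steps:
1/((401690 - 198819) + 237256) = 1/(202871 + 237256) = 1/440127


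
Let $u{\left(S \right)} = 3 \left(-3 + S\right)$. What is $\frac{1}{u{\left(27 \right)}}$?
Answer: $\frac{1}{72} \approx 0.013889$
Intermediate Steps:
$u{\left(S \right)} = -9 + 3 S$
$\frac{1}{u{\left(27 \right)}} = \frac{1}{-9 + 3 \cdot 27} = \frac{1}{-9 + 81} = \frac{1}{72}$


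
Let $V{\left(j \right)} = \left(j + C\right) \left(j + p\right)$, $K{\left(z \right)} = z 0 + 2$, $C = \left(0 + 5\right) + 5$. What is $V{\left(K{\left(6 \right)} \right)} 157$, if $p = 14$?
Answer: $30144$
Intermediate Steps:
$C = 10$ ($C = 5 + 5 = 10$)
$K{\left(z \right)} = 2$ ($K{\left(z \right)} = 0 + 2 = 2$)
$V{\left(j \right)} = \left(10 + j\right) \left(14 + j\right)$ ($V{\left(j \right)} = \left(j + 10\right) \left(j + 14\right) = \left(10 + j\right) \left(14 + j\right)$)
$V{\left(K{\left(6 \right)} \right)} 157 = \left(140 + 2^{2} + 24 \cdot 2\right) 157 = \left(140 + 4 + 48\right) 157 = 192 \cdot 157 = 30144$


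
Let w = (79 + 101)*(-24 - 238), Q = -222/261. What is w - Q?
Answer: -4102846/87 ≈ -47159.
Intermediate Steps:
Q = -74/87 (Q = -222*1/261 = -74/87 ≈ -0.85057)
w = -47160 (w = 180*(-262) = -47160)
w - Q = -47160 - 1*(-74/87) = -47160 + 74/87 = -4102846/87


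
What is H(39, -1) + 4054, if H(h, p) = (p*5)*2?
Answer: 4044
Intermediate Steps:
H(h, p) = 10*p (H(h, p) = (5*p)*2 = 10*p)
H(39, -1) + 4054 = 10*(-1) + 4054 = -10 + 4054 = 4044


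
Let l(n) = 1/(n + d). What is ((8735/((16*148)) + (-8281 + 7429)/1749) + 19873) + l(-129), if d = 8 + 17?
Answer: 356719449197/17947072 ≈ 19876.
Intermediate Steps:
d = 25
l(n) = 1/(25 + n) (l(n) = 1/(n + 25) = 1/(25 + n))
((8735/((16*148)) + (-8281 + 7429)/1749) + 19873) + l(-129) = ((8735/((16*148)) + (-8281 + 7429)/1749) + 19873) + 1/(25 - 129) = ((8735/2368 - 852*1/1749) + 19873) + 1/(-104) = ((8735*(1/2368) - 284/583) + 19873) - 1/104 = ((8735/2368 - 284/583) + 19873) - 1/104 = (4419993/1380544 + 19873) - 1/104 = 27439970905/1380544 - 1/104 = 356719449197/17947072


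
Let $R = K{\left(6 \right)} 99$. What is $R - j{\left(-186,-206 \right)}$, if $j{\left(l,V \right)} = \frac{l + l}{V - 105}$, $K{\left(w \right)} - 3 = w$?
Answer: $\frac{276729}{311} \approx 889.8$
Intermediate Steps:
$K{\left(w \right)} = 3 + w$
$R = 891$ ($R = \left(3 + 6\right) 99 = 9 \cdot 99 = 891$)
$j{\left(l,V \right)} = \frac{2 l}{-105 + V}$
$R - j{\left(-186,-206 \right)} = 891 - 2 \left(-186\right) \frac{1}{-105 - 206} = 891 - 2 \left(-186\right) \frac{1}{-311} = 891 - 2 \left(-186\right) \left(- \frac{1}{311}\right) = 891 - \frac{372}{311} = \frac{276729}{311}$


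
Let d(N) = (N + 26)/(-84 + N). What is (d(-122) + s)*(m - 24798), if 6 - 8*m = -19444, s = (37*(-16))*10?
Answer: 13637275876/103 ≈ 1.3240e+8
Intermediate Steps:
d(N) = (26 + N)/(-84 + N)
s = -5920 (s = -592*10 = -5920)
m = 9725/4 (m = 3/4 - 1/8*(-19444) = 3/4 + 4861/2 = 9725/4 ≈ 2431.3)
(d(-122) + s)*(m - 24798) = ((26 - 122)/(-84 - 122) - 5920)*(9725/4 - 24798) = (-96/(-206) - 5920)*(-89467/4) = (-1/206*(-96) - 5920)*(-89467/4) = (48/103 - 5920)*(-89467/4) = -609712/103*(-89467/4) = 13637275876/103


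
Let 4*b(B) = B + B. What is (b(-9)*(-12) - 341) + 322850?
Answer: 322563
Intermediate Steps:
b(B) = B/2 (b(B) = (B + B)/4 = (2*B)/4 = B/2)
(b(-9)*(-12) - 341) + 322850 = (((½)*(-9))*(-12) - 341) + 322850 = (-9/2*(-12) - 341) + 322850 = (54 - 341) + 322850 = -287 + 322850 = 322563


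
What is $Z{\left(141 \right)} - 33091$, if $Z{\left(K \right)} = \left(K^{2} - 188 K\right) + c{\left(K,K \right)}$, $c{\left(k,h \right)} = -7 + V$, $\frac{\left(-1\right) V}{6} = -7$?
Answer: $-39683$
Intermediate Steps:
$V = 42$ ($V = \left(-6\right) \left(-7\right) = 42$)
$c{\left(k,h \right)} = 35$ ($c{\left(k,h \right)} = -7 + 42 = 35$)
$Z{\left(K \right)} = 35 + K^{2} - 188 K$ ($Z{\left(K \right)} = \left(K^{2} - 188 K\right) + 35 = 35 + K^{2} - 188 K$)
$Z{\left(141 \right)} - 33091 = \left(35 + 141^{2} - 26508\right) - 33091 = \left(35 + 19881 - 26508\right) - 33091 = -6592 - 33091 = -39683$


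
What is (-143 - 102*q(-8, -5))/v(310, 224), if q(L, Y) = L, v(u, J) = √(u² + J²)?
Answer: 673*√36569/73138 ≈ 1.7597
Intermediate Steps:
v(u, J) = √(J² + u²)
(-143 - 102*q(-8, -5))/v(310, 224) = (-143 - 102*(-8))/(√(224² + 310²)) = (-143 + 816)/(√(50176 + 96100)) = 673/(√146276) = 673/((2*√36569)) = 673*(√36569/73138) = 673*√36569/73138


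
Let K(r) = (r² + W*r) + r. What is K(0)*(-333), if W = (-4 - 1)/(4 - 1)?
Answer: 0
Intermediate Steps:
W = -5/3 ≈ -1.6667
K(r) = r² - 2*r/3 (K(r) = (r² - 5*r/3) + r = r² - 2*r/3)
K(0)*(-333) = ((⅓)*0*(-2 + 3*0))*(-333) = ((⅓)*0*(-2 + 0))*(-333) = ((⅓)*0*(-2))*(-333) = 0*(-333) = 0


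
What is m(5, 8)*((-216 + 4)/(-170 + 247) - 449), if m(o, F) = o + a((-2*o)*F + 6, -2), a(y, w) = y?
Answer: 2400165/77 ≈ 31171.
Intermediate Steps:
m(o, F) = 6 + o - 2*F*o (m(o, F) = o + ((-2*o)*F + 6) = o + (-2*F*o + 6) = o + (6 - 2*F*o) = 6 + o - 2*F*o)
m(5, 8)*((-216 + 4)/(-170 + 247) - 449) = (6 + 5 - 2*8*5)*((-216 + 4)/(-170 + 247) - 449) = (6 + 5 - 80)*(-212/77 - 449) = -69*(-212*1/77 - 449) = -69*(-212/77 - 449) = -69*(-34785/77) = 2400165/77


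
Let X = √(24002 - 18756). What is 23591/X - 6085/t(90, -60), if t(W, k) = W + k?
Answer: -1217/6 + 23591*√5246/5246 ≈ 122.88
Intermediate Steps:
X = √5246 ≈ 72.429
23591/X - 6085/t(90, -60) = 23591/(√5246) - 6085/(90 - 60) = 23591*(√5246/5246) - 6085/30 = 23591*√5246/5246 - 6085*1/30 = 23591*√5246/5246 - 1217/6 = -1217/6 + 23591*√5246/5246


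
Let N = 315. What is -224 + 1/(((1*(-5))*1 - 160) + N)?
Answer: -33599/150 ≈ -223.99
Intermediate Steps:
-224 + 1/(((1*(-5))*1 - 160) + N) = -224 + 1/(((1*(-5))*1 - 160) + 315) = -224 + 1/((-5*1 - 160) + 315) = -224 + 1/((-5 - 160) + 315) = -224 + 1/(-165 + 315) = -224 + 1/150 = -33599/150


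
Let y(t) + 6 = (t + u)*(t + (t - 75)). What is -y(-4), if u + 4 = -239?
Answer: -20495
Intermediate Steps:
u = -243 (u = -4 - 239 = -243)
y(t) = -6 + (-243 + t)*(-75 + 2*t) (y(t) = -6 + (t - 243)*(t + (t - 75)) = -6 + (-243 + t)*(t + (-75 + t)) = -6 + (-243 + t)*(-75 + 2*t))
-y(-4) = -(18219 - 561*(-4) + 2*(-4)**2) = -(18219 + 2244 + 2*16) = -(18219 + 2244 + 32) = -1*20495 = -20495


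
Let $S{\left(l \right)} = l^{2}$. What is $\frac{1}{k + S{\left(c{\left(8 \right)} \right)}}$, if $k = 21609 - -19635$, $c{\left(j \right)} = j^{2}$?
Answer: $\frac{1}{45340} \approx 2.2056 \cdot 10^{-5}$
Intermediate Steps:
$k = 41244$ ($k = 21609 + 19635 = 41244$)
$\frac{1}{k + S{\left(c{\left(8 \right)} \right)}} = \frac{1}{41244 + \left(8^{2}\right)^{2}} = \frac{1}{41244 + 64^{2}} = \frac{1}{41244 + 4096} = \frac{1}{45340}$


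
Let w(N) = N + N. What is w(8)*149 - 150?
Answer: 2234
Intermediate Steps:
w(N) = 2*N
w(8)*149 - 150 = (2*8)*149 - 150 = 16*149 - 150 = 2384 - 150 = 2234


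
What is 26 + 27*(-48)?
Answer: -1270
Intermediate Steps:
26 + 27*(-48) = 26 - 1296 = -1270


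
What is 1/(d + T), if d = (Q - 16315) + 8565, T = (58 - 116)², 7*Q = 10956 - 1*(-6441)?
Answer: -7/13305 ≈ -0.00052612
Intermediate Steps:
Q = 17397/7 (Q = (10956 - 1*(-6441))/7 = (10956 + 6441)/7 = (⅐)*17397 = 17397/7 ≈ 2485.3)
T = 3364 (T = (-58)² = 3364)
d = -36853/7 (d = (17397/7 - 16315) + 8565 = -96808/7 + 8565 = -36853/7 ≈ -5264.7)
1/(d + T) = 1/(-36853/7 + 3364) = 1/(-13305/7) = -7/13305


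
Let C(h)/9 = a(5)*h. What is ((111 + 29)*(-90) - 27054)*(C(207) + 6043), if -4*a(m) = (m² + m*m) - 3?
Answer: 1256813703/2 ≈ 6.2841e+8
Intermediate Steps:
a(m) = ¾ - m²/2 (a(m) = -((m² + m*m) - 3)/4 = -((m² + m²) - 3)/4 = -(2*m² - 3)/4 = -(-3 + 2*m²)/4 = ¾ - m²/2)
C(h) = -423*h/4 (C(h) = 9*((¾ - ½*5²)*h) = 9*((¾ - ½*25)*h) = 9*((¾ - 25/2)*h) = 9*(-47*h/4) = -423*h/4)
((111 + 29)*(-90) - 27054)*(C(207) + 6043) = ((111 + 29)*(-90) - 27054)*(-423/4*207 + 6043) = (140*(-90) - 27054)*(-87561/4 + 6043) = (-12600 - 27054)*(-63389/4) = -39654*(-63389/4) = 1256813703/2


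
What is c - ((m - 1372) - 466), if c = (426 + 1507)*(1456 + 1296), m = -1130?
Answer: 5322584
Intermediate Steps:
c = 5319616 (c = 1933*2752 = 5319616)
c - ((m - 1372) - 466) = 5319616 - ((-1130 - 1372) - 466) = 5319616 - (-2502 - 466) = 5319616 - 1*(-2968) = 5319616 + 2968 = 5322584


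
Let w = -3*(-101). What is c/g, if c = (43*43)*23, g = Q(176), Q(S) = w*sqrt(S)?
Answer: 42527*sqrt(11)/13332 ≈ 10.580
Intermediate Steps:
w = 303
Q(S) = 303*sqrt(S)
g = 1212*sqrt(11) (g = 303*sqrt(176) = 303*(4*sqrt(11)) = 1212*sqrt(11) ≈ 4019.8)
c = 42527 (c = 1849*23 = 42527)
c/g = 42527/((1212*sqrt(11))) = 42527*(sqrt(11)/13332) = 42527*sqrt(11)/13332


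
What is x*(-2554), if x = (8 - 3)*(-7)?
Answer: 89390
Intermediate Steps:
x = -35 (x = 5*(-7) = -35)
x*(-2554) = -35*(-2554) = 89390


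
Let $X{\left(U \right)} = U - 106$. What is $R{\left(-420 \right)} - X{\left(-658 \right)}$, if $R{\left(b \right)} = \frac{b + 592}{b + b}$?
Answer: $\frac{160397}{210} \approx 763.79$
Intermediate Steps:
$X{\left(U \right)} = -106 + U$
$R{\left(b \right)} = \frac{592 + b}{2 b}$
$R{\left(-420 \right)} - X{\left(-658 \right)} = \frac{592 - 420}{2 \left(-420\right)} - \left(-106 - 658\right) = \frac{1}{2} \left(- \frac{1}{420}\right) 172 - -764 = - \frac{43}{210} + 764 = \frac{160397}{210}$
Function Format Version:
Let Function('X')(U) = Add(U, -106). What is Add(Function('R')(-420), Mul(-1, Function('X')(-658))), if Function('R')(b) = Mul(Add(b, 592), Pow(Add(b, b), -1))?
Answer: Rational(160397, 210) ≈ 763.79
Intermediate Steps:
Function('X')(U) = Add(-106, U)
Function('R')(b) = Mul(Rational(1, 2), Pow(b, -1), Add(592, b)) (Function('R')(b) = Mul(Add(592, b), Pow(Mul(2, b), -1)) = Mul(Add(592, b), Mul(Rational(1, 2), Pow(b, -1))) = Mul(Rational(1, 2), Pow(b, -1), Add(592, b)))
Add(Function('R')(-420), Mul(-1, Function('X')(-658))) = Add(Mul(Rational(1, 2), Pow(-420, -1), Add(592, -420)), Mul(-1, Add(-106, -658))) = Add(Mul(Rational(1, 2), Rational(-1, 420), 172), Mul(-1, -764)) = Add(Rational(-43, 210), 764) = Rational(160397, 210)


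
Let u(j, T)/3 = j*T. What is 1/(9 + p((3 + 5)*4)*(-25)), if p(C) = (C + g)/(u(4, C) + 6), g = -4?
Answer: 39/281 ≈ 0.13879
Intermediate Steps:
u(j, T) = 3*T*j (u(j, T) = 3*(j*T) = 3*(T*j) = 3*T*j)
p(C) = (-4 + C)/(6 + 12*C) (p(C) = (C - 4)/(3*C*4 + 6) = (-4 + C)/(12*C + 6) = (-4 + C)/(6 + 12*C))
1/(9 + p((3 + 5)*4)*(-25)) = 1/(9 + ((-4 + (3 + 5)*4)/(6*(1 + 2*((3 + 5)*4))))*(-25)) = 1/(9 + ((-4 + 8*4)/(6*(1 + 2*(8*4))))*(-25)) = 1/(9 + ((-4 + 32)/(6*(1 + 2*32)))*(-25)) = 1/(9 + ((⅙)*28/(1 + 64))*(-25)) = 1/(9 + ((⅙)*28/65)*(-25)) = 1/(9 + ((⅙)*(1/65)*28)*(-25)) = 1/(9 + (14/195)*(-25)) = 1/(9 - 70/39) = 1/(281/39) = 39/281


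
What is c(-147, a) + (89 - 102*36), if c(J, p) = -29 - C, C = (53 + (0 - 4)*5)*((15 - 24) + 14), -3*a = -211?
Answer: -3777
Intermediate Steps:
a = 211/3 (a = -⅓*(-211) = 211/3 ≈ 70.333)
C = 165 (C = (53 - 4*5)*(-9 + 14) = (53 - 20)*5 = 33*5 = 165)
c(J, p) = -194 (c(J, p) = -29 - 1*165 = -29 - 165 = -194)
c(-147, a) + (89 - 102*36) = -194 + (89 - 102*36) = -194 + (89 - 3672) = -194 - 3583 = -3777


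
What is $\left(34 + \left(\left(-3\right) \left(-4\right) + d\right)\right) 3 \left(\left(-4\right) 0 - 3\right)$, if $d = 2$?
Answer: $-432$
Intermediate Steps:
$\left(34 + \left(\left(-3\right) \left(-4\right) + d\right)\right) 3 \left(\left(-4\right) 0 - 3\right) = \left(34 + \left(\left(-3\right) \left(-4\right) + 2\right)\right) 3 \left(\left(-4\right) 0 - 3\right) = \left(34 + \left(12 + 2\right)\right) 3 \left(0 - 3\right) = \left(34 + 14\right) 3 \left(-3\right) = 48 \left(-9\right) = -432$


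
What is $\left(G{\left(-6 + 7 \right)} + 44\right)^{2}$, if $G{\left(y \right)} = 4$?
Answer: $2304$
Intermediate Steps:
$\left(G{\left(-6 + 7 \right)} + 44\right)^{2} = \left(4 + 44\right)^{2} = 48^{2} = 2304$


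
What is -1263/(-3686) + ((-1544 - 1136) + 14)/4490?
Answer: -2078003/8275070 ≈ -0.25112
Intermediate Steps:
-1263/(-3686) + ((-1544 - 1136) + 14)/4490 = -1263*(-1/3686) + (-2680 + 14)*(1/4490) = 1263/3686 - 2666*1/4490 = 1263/3686 - 1333/2245 = -2078003/8275070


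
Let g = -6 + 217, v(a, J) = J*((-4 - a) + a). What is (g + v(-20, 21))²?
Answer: 16129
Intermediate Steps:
v(a, J) = -4*J (v(a, J) = J*(-4) = -4*J)
g = 211
(g + v(-20, 21))² = (211 - 4*21)² = (211 - 84)² = 127² = 16129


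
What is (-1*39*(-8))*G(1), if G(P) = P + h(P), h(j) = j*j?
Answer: 624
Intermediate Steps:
h(j) = j²
G(P) = P + P²
(-1*39*(-8))*G(1) = (-1*39*(-8))*(1*(1 + 1)) = (-39*(-8))*(1*2) = 312*2 = 624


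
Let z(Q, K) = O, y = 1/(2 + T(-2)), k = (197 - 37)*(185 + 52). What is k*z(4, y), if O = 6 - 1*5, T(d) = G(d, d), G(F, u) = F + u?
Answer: 37920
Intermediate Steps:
k = 37920 (k = 160*237 = 37920)
T(d) = 2*d (T(d) = d + d = 2*d)
O = 1 (O = 6 - 5 = 1)
y = -½ (y = 1/(2 + 2*(-2)) = 1/(2 - 4) = 1/(-2) = -½ ≈ -0.50000)
z(Q, K) = 1
k*z(4, y) = 37920*1 = 37920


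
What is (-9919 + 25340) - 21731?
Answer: -6310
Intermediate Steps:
(-9919 + 25340) - 21731 = 15421 - 21731 = -6310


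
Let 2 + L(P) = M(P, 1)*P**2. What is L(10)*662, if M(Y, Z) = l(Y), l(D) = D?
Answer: 660676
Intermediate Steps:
M(Y, Z) = Y
L(P) = -2 + P**3 (L(P) = -2 + P*P**2 = -2 + P**3)
L(10)*662 = (-2 + 10**3)*662 = (-2 + 1000)*662 = 998*662 = 660676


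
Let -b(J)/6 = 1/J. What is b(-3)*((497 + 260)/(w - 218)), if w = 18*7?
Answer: -757/46 ≈ -16.457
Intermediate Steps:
b(J) = -6/J
w = 126
b(-3)*((497 + 260)/(w - 218)) = (-6/(-3))*((497 + 260)/(126 - 218)) = (-6*(-⅓))*(757/(-92)) = 2*(757*(-1/92)) = 2*(-757/92) = -757/46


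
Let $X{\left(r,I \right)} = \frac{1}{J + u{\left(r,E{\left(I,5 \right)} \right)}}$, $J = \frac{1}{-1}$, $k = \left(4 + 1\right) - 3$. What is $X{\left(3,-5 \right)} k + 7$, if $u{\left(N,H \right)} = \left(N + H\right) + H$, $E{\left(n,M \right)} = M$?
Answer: $\frac{43}{6} \approx 7.1667$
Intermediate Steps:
$k = 2$ ($k = 5 - 3 = 2$)
$u{\left(N,H \right)} = N + 2 H$ ($u{\left(N,H \right)} = \left(H + N\right) + H = N + 2 H$)
$J = -1$
$X{\left(r,I \right)} = \frac{1}{9 + r}$ ($X{\left(r,I \right)} = \frac{1}{-1 + \left(r + 2 \cdot 5\right)} = \frac{1}{-1 + \left(r + 10\right)} = \frac{1}{-1 + \left(10 + r\right)} = \frac{1}{9 + r}$)
$X{\left(3,-5 \right)} k + 7 = \frac{1}{9 + 3} \cdot 2 + 7 = \frac{1}{12} \cdot 2 + 7 = \frac{1}{6} + 7 = \frac{43}{6}$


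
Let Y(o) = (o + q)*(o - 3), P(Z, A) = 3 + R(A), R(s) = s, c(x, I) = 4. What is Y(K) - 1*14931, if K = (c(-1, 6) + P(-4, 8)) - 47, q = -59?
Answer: -11746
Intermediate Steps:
P(Z, A) = 3 + A
K = -32 (K = (4 + (3 + 8)) - 47 = (4 + 11) - 47 = 15 - 47 = -32)
Y(o) = (-59 + o)*(-3 + o) (Y(o) = (o - 59)*(o - 3) = (-59 + o)*(-3 + o))
Y(K) - 1*14931 = (177 + (-32)² - 62*(-32)) - 1*14931 = (177 + 1024 + 1984) - 14931 = 3185 - 14931 = -11746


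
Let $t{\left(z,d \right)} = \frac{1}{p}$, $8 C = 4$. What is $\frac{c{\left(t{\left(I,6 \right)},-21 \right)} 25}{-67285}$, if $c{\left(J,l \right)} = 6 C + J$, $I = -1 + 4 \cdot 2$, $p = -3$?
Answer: $- \frac{40}{40371} \approx -0.00099081$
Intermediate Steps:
$C = \frac{1}{2}$ ($C = \frac{1}{8} \cdot 4 = \frac{1}{2} \approx 0.5$)
$I = 7$ ($I = -1 + 8 = 7$)
$t{\left(z,d \right)} = - \frac{1}{3}$ ($t{\left(z,d \right)} = \frac{1}{-3} = - \frac{1}{3}$)
$c{\left(J,l \right)} = 3 + J$ ($c{\left(J,l \right)} = 6 \cdot \frac{1}{2} + J = 3 + J$)
$\frac{c{\left(t{\left(I,6 \right)},-21 \right)} 25}{-67285} = \frac{\left(3 - \frac{1}{3}\right) 25}{-67285} = \frac{8}{3} \cdot 25 \left(- \frac{1}{67285}\right) = \frac{200}{3} \left(- \frac{1}{67285}\right) = - \frac{40}{40371}$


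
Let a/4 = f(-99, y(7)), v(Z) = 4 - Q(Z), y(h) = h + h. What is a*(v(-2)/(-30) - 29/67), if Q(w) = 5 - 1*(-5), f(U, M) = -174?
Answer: 54288/335 ≈ 162.05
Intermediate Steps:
y(h) = 2*h
Q(w) = 10 (Q(w) = 5 + 5 = 10)
v(Z) = -6 (v(Z) = 4 - 1*10 = 4 - 10 = -6)
a = -696 (a = 4*(-174) = -696)
a*(v(-2)/(-30) - 29/67) = -696*(-6/(-30) - 29/67) = -696*(-6*(-1/30) - 29*1/67) = -696*(⅕ - 29/67) = -696*(-78/335) = 54288/335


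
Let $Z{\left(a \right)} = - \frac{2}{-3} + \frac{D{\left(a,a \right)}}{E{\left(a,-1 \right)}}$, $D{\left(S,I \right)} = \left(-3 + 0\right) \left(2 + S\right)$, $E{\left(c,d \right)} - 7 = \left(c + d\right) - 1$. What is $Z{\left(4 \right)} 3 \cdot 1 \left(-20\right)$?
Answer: $80$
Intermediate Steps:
$E{\left(c,d \right)} = 6 + c + d$ ($E{\left(c,d \right)} = 7 - \left(1 - c - d\right) = 7 + \left(-1 + c + d\right) = 6 + c + d$)
$D{\left(S,I \right)} = -6 - 3 S$ ($D{\left(S,I \right)} = - 3 \left(2 + S\right) = -6 - 3 S$)
$Z{\left(a \right)} = \frac{2}{3} + \frac{-6 - 3 a}{5 + a}$ ($Z{\left(a \right)} = - \frac{2}{-3} + \frac{-6 - 3 a}{6 + a - 1} = \left(-2\right) \left(- \frac{1}{3}\right) + \frac{-6 - 3 a}{5 + a} = \frac{2}{3} + \frac{-6 - 3 a}{5 + a}$)
$Z{\left(4 \right)} 3 \cdot 1 \left(-20\right) = \frac{-8 - 28}{3 \left(5 + 4\right)} 3 \cdot 1 \left(-20\right) = \frac{-8 - 28}{3 \cdot 9} \cdot 3 \cdot 1 \left(-20\right) = \frac{1}{3} \cdot \frac{1}{9} \left(-36\right) 3 \cdot 1 \left(-20\right) = \left(- \frac{4}{3}\right) 3 \cdot 1 \left(-20\right) = \left(-4\right) 1 \left(-20\right) = \left(-4\right) \left(-20\right) = 80$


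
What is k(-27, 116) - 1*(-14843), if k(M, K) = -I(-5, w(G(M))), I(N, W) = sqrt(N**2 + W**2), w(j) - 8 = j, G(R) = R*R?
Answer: 14843 - sqrt(543194) ≈ 14106.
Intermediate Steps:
G(R) = R**2
w(j) = 8 + j
k(M, K) = -sqrt(25 + (8 + M**2)**2) (k(M, K) = -sqrt((-5)**2 + (8 + M**2)**2) = -sqrt(25 + (8 + M**2)**2))
k(-27, 116) - 1*(-14843) = -sqrt(25 + (8 + (-27)**2)**2) - 1*(-14843) = -sqrt(25 + (8 + 729)**2) + 14843 = -sqrt(25 + 737**2) + 14843 = -sqrt(25 + 543169) + 14843 = -sqrt(543194) + 14843 = 14843 - sqrt(543194)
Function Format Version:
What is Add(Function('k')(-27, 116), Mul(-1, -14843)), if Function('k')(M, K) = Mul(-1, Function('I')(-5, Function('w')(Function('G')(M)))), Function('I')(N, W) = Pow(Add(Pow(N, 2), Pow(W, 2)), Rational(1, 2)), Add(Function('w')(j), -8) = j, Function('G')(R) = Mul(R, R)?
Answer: Add(14843, Mul(-1, Pow(543194, Rational(1, 2)))) ≈ 14106.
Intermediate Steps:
Function('G')(R) = Pow(R, 2)
Function('w')(j) = Add(8, j)
Function('k')(M, K) = Mul(-1, Pow(Add(25, Pow(Add(8, Pow(M, 2)), 2)), Rational(1, 2))) (Function('k')(M, K) = Mul(-1, Pow(Add(Pow(-5, 2), Pow(Add(8, Pow(M, 2)), 2)), Rational(1, 2))) = Mul(-1, Pow(Add(25, Pow(Add(8, Pow(M, 2)), 2)), Rational(1, 2))))
Add(Function('k')(-27, 116), Mul(-1, -14843)) = Add(Mul(-1, Pow(Add(25, Pow(Add(8, Pow(-27, 2)), 2)), Rational(1, 2))), Mul(-1, -14843)) = Add(Mul(-1, Pow(Add(25, Pow(Add(8, 729), 2)), Rational(1, 2))), 14843) = Add(Mul(-1, Pow(Add(25, Pow(737, 2)), Rational(1, 2))), 14843) = Add(Mul(-1, Pow(Add(25, 543169), Rational(1, 2))), 14843) = Add(Mul(-1, Pow(543194, Rational(1, 2))), 14843) = Add(14843, Mul(-1, Pow(543194, Rational(1, 2))))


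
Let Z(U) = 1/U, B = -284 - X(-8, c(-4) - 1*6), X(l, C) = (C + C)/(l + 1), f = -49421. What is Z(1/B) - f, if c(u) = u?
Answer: 343939/7 ≈ 49134.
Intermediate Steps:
X(l, C) = 2*C/(1 + l) (X(l, C) = (2*C)/(1 + l) = 2*C/(1 + l))
B = -2008/7 (B = -284 - 2*(-4 - 1*6)/(1 - 8) = -284 - 2*(-4 - 6)/(-7) = -284 - 2*(-10)*(-1)/7 = -284 - 1*20/7 = -284 - 20/7 = -2008/7 ≈ -286.86)
Z(1/B) - f = 1/(1/(-2008/7)) - 1*(-49421) = 1/(-7/2008) + 49421 = -2008/7 + 49421 = 343939/7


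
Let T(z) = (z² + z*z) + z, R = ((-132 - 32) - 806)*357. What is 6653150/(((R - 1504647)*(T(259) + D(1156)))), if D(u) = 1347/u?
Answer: -7691041400/287620844875551 ≈ -2.6740e-5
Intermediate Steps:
R = -346290 (R = (-164 - 806)*357 = -970*357 = -346290)
T(z) = z + 2*z² (T(z) = (z² + z²) + z = 2*z² + z = z + 2*z²)
6653150/(((R - 1504647)*(T(259) + D(1156)))) = 6653150/(((-346290 - 1504647)*(259*(1 + 2*259) + 1347/1156))) = 6653150/((-1850937*(259*(1 + 518) + 1347*(1/1156)))) = 6653150/((-1850937*(259*519 + 1347/1156))) = 6653150/((-1850937*(134421 + 1347/1156))) = 6653150/((-1850937*155392023/1156)) = 6653150/(-287620844875551/1156) = 6653150*(-1156/287620844875551) = -7691041400/287620844875551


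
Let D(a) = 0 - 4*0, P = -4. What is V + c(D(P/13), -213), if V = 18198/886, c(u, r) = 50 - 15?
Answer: 24604/443 ≈ 55.539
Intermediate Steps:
D(a) = 0 (D(a) = 0 + 0 = 0)
c(u, r) = 35
V = 9099/443 (V = 18198*(1/886) = 9099/443 ≈ 20.539)
V + c(D(P/13), -213) = 9099/443 + 35 = 24604/443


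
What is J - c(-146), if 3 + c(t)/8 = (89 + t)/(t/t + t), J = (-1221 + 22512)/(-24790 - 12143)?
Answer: 36199399/1785095 ≈ 20.279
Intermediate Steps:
J = -7097/12311 (J = 21291/(-36933) = 21291*(-1/36933) = -7097/12311 ≈ -0.57648)
c(t) = -24 + 8*(89 + t)/(1 + t) (c(t) = -24 + 8*((89 + t)/(t/t + t)) = -24 + 8*((89 + t)/(1 + t)) = -24 + 8*(89 + t)/(1 + t))
J - c(-146) = -7097/12311 - 16*(43 - 1*(-146))/(1 - 146) = -7097/12311 - 16*(43 + 146)/(-145) = -7097/12311 - 16*(-1)*189/145 = -7097/12311 - 1*(-3024/145) = -7097/12311 + 3024/145 = 36199399/1785095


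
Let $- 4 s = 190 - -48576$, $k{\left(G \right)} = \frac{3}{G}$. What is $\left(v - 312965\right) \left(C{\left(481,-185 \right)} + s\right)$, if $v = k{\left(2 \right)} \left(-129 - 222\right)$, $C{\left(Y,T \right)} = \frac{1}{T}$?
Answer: $\frac{2828230654431}{740} \approx 3.8219 \cdot 10^{9}$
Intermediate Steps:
$v = - \frac{1053}{2}$ ($v = \frac{3}{2} \left(-129 - 222\right) = 3 \cdot \frac{1}{2} \left(-351\right) = \frac{3}{2} \left(-351\right) = - \frac{1053}{2} \approx -526.5$)
$s = - \frac{24383}{2}$ ($s = - \frac{190 - -48576}{4} = - \frac{190 + 48576}{4} = \left(- \frac{1}{4}\right) 48766 = - \frac{24383}{2} \approx -12192.0$)
$\left(v - 312965\right) \left(C{\left(481,-185 \right)} + s\right) = \left(- \frac{1053}{2} - 312965\right) \left(\frac{1}{-185} - \frac{24383}{2}\right) = - \frac{626983 \left(- \frac{1}{185} - \frac{24383}{2}\right)}{2} = \left(- \frac{626983}{2}\right) \left(- \frac{4510857}{370}\right) = \frac{2828230654431}{740}$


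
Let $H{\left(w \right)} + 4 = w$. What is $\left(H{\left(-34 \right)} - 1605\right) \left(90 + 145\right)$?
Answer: $-386105$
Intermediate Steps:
$H{\left(w \right)} = -4 + w$
$\left(H{\left(-34 \right)} - 1605\right) \left(90 + 145\right) = \left(\left(-4 - 34\right) - 1605\right) \left(90 + 145\right) = \left(-38 - 1605\right) 235 = \left(-1643\right) 235 = -386105$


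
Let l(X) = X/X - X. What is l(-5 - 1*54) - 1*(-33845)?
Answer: 33905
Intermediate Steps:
l(X) = 1 - X
l(-5 - 1*54) - 1*(-33845) = (1 - (-5 - 1*54)) - 1*(-33845) = (1 - (-5 - 54)) + 33845 = (1 - 1*(-59)) + 33845 = (1 + 59) + 33845 = 60 + 33845 = 33905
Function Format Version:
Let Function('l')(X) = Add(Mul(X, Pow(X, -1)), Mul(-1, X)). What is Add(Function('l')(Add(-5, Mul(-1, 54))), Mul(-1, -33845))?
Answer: 33905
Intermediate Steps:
Function('l')(X) = Add(1, Mul(-1, X))
Add(Function('l')(Add(-5, Mul(-1, 54))), Mul(-1, -33845)) = Add(Add(1, Mul(-1, Add(-5, Mul(-1, 54)))), Mul(-1, -33845)) = Add(Add(1, Mul(-1, Add(-5, -54))), 33845) = Add(Add(1, Mul(-1, -59)), 33845) = Add(Add(1, 59), 33845) = Add(60, 33845) = 33905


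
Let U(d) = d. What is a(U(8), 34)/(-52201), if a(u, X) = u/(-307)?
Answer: 8/16025707 ≈ 4.9920e-7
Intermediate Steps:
a(u, X) = -u/307 (a(u, X) = u*(-1/307) = -u/307)
a(U(8), 34)/(-52201) = -1/307*8/(-52201) = -8/307*(-1/52201) = 8/16025707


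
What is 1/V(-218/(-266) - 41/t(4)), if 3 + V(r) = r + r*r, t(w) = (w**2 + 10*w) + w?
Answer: -63680400/181185371 ≈ -0.35147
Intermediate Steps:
t(w) = w**2 + 11*w
V(r) = -3 + r + r**2 (V(r) = -3 + (r + r*r) = -3 + (r + r**2) = -3 + r + r**2)
1/V(-218/(-266) - 41/t(4)) = 1/(-3 + (-218/(-266) - 41*1/(4*(11 + 4))) + (-218/(-266) - 41*1/(4*(11 + 4)))**2) = 1/(-3 + (-218*(-1/266) - 41/(4*15)) + (-218*(-1/266) - 41/(4*15))**2) = 1/(-3 + (109/133 - 41/60) + (109/133 - 41/60)**2) = 1/(-3 + 1087/7980 + (1087/7980)**2) = 1/(-3 + 1087/7980 + 1181569/63680400) = 1/(-181185371/63680400) = -63680400/181185371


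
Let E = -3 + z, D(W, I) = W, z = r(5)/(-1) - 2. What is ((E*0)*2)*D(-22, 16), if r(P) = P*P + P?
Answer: 0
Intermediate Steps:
r(P) = P + P**2 (r(P) = P**2 + P = P + P**2)
z = -32 (z = (5*(1 + 5))/(-1) - 2 = (5*6)*(-1) - 2 = 30*(-1) - 2 = -30 - 2 = -32)
E = -35 (E = -3 - 32 = -35)
((E*0)*2)*D(-22, 16) = (-35*0*2)*(-22) = (0*2)*(-22) = 0*(-22) = 0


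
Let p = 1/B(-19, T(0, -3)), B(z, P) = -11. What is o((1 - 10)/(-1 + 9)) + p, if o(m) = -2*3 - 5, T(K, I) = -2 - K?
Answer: -122/11 ≈ -11.091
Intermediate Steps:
o(m) = -11 (o(m) = -6 - 5 = -11)
p = -1/11 (p = 1/(-11) = -1/11 ≈ -0.090909)
o((1 - 10)/(-1 + 9)) + p = -11 - 1/11 = -122/11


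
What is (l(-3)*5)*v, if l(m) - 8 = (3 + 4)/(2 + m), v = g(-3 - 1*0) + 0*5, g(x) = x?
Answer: -15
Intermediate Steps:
v = -3 (v = (-3 - 1*0) + 0*5 = (-3 + 0) + 0 = -3 + 0 = -3)
l(m) = 8 + 7/(2 + m) (l(m) = 8 + (3 + 4)/(2 + m) = 8 + 7/(2 + m))
(l(-3)*5)*v = (((23 + 8*(-3))/(2 - 3))*5)*(-3) = (((23 - 24)/(-1))*5)*(-3) = (-1*(-1)*5)*(-3) = (1*5)*(-3) = 5*(-3) = -15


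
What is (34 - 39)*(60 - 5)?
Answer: -275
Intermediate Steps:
(34 - 39)*(60 - 5) = -5*55 = -275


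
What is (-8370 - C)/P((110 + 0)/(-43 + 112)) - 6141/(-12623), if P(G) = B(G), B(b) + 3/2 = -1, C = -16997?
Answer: -217766537/63115 ≈ -3450.3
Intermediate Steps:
B(b) = -5/2 (B(b) = -3/2 - 1 = -5/2)
P(G) = -5/2
(-8370 - C)/P((110 + 0)/(-43 + 112)) - 6141/(-12623) = (-8370 - 1*(-16997))/(-5/2) - 6141/(-12623) = (-8370 + 16997)*(-⅖) - 6141*(-1/12623) = 8627*(-⅖) + 6141/12623 = -17254/5 + 6141/12623 = -217766537/63115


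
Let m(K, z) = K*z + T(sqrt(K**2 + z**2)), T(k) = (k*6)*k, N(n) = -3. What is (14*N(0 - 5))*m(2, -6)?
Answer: -9576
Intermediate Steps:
T(k) = 6*k**2 (T(k) = (6*k)*k = 6*k**2)
m(K, z) = 6*K**2 + 6*z**2 + K*z (m(K, z) = K*z + 6*(sqrt(K**2 + z**2))**2 = K*z + 6*(K**2 + z**2) = K*z + (6*K**2 + 6*z**2) = 6*K**2 + 6*z**2 + K*z)
(14*N(0 - 5))*m(2, -6) = (14*(-3))*(6*2**2 + 6*(-6)**2 + 2*(-6)) = -42*(6*4 + 6*36 - 12) = -42*(24 + 216 - 12) = -42*228 = -9576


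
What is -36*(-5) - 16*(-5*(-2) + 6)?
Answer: -76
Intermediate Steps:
-36*(-5) - 16*(-5*(-2) + 6) = 180 - 16*(10 + 6) = 180 - 16*16 = 180 - 256 = -76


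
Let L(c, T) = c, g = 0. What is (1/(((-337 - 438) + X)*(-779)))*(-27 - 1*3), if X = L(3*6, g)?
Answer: -30/589703 ≈ -5.0873e-5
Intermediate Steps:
X = 18 (X = 3*6 = 18)
(1/(((-337 - 438) + X)*(-779)))*(-27 - 1*3) = (1/(((-337 - 438) + 18)*(-779)))*(-27 - 1*3) = (-1/779/(-775 + 18))*(-27 - 3) = (-1/779/(-757))*(-30) = -1/757*(-1/779)*(-30) = (1/589703)*(-30) = -30/589703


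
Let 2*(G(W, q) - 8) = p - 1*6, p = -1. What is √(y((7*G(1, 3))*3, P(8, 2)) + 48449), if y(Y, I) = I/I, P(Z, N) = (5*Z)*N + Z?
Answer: 5*√1938 ≈ 220.11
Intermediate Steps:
G(W, q) = 9/2 (G(W, q) = 8 + (-1 - 1*6)/2 = 8 + (-1 - 6)/2 = 8 + (½)*(-7) = 8 - 7/2 = 9/2)
P(Z, N) = Z + 5*N*Z (P(Z, N) = 5*N*Z + Z = Z + 5*N*Z)
y(Y, I) = 1
√(y((7*G(1, 3))*3, P(8, 2)) + 48449) = √(1 + 48449) = √48450 = 5*√1938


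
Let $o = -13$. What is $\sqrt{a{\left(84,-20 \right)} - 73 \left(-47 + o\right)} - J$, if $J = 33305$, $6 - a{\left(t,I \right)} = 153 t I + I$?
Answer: $-33305 + \sqrt{261446} \approx -32794.0$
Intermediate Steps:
$a{\left(t,I \right)} = 6 - I - 153 I t$ ($a{\left(t,I \right)} = 6 - \left(153 t I + I\right) = 6 - \left(153 I t + I\right) = 6 - \left(I + 153 I t\right) = 6 - I - 153 I t$)
$\sqrt{a{\left(84,-20 \right)} - 73 \left(-47 + o\right)} - J = \sqrt{\left(6 - -20 - \left(-3060\right) 84\right) - 73 \left(-47 - 13\right)} - 33305 = \sqrt{\left(6 + 20 + 257040\right) - -4380} - 33305 = \sqrt{257066 + 4380} - 33305 = \sqrt{261446} - 33305 = -33305 + \sqrt{261446}$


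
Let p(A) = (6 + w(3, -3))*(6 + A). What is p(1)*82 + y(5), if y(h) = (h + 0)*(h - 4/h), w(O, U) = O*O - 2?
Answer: 7483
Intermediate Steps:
w(O, U) = -2 + O² (w(O, U) = O² - 2 = -2 + O²)
y(h) = h*(h - 4/h)
p(A) = 78 + 13*A (p(A) = (6 + (-2 + 3²))*(6 + A) = (6 + (-2 + 9))*(6 + A) = (6 + 7)*(6 + A) = 13*(6 + A) = 78 + 13*A)
p(1)*82 + y(5) = (78 + 13*1)*82 + (-4 + 5²) = (78 + 13)*82 + (-4 + 25) = 91*82 + 21 = 7462 + 21 = 7483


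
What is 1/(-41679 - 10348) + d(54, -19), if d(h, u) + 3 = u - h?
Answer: -3954053/52027 ≈ -76.000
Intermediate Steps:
d(h, u) = -3 + u - h (d(h, u) = -3 + (u - h) = -3 + u - h)
1/(-41679 - 10348) + d(54, -19) = 1/(-41679 - 10348) + (-3 - 19 - 1*54) = 1/(-52027) + (-3 - 19 - 54) = -1/52027 - 76 = -3954053/52027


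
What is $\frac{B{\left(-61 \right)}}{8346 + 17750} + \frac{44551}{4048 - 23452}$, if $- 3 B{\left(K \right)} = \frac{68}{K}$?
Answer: $- \frac{158299859}{68947263} \approx -2.296$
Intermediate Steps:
$B{\left(K \right)} = - \frac{68}{3 K}$ ($B{\left(K \right)} = - \frac{68 \frac{1}{K}}{3} = - \frac{68}{3 K}$)
$\frac{B{\left(-61 \right)}}{8346 + 17750} + \frac{44551}{4048 - 23452} = \frac{\left(- \frac{68}{3}\right) \frac{1}{-61}}{8346 + 17750} + \frac{44551}{4048 - 23452} = \frac{\left(- \frac{68}{3}\right) \left(- \frac{1}{61}\right)}{26096} + \frac{44551}{-19404} = \frac{68}{183} \cdot \frac{1}{26096} + 44551 \left(- \frac{1}{19404}\right) = \frac{17}{1193892} - \frac{44551}{19404} = - \frac{158299859}{68947263}$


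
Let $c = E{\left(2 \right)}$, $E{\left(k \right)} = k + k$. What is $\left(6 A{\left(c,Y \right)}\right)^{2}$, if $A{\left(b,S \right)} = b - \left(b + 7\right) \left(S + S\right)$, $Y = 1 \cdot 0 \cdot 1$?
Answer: $576$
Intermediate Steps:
$Y = 0$ ($Y = 0 \cdot 1 = 0$)
$E{\left(k \right)} = 2 k$
$c = 4$ ($c = 2 \cdot 2 = 4$)
$A{\left(b,S \right)} = b - 2 S \left(7 + b\right)$ ($A{\left(b,S \right)} = b - \left(7 + b\right) 2 S = b - 2 S \left(7 + b\right)$)
$\left(6 A{\left(c,Y \right)}\right)^{2} = \left(6 \left(4 - 0 - 0 \cdot 4\right)\right)^{2} = \left(6 \left(4 + 0 + 0\right)\right)^{2} = \left(6 \cdot 4\right)^{2} = 24^{2} = 576$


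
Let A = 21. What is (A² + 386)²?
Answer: 683929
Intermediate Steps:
(A² + 386)² = (21² + 386)² = (441 + 386)² = 827² = 683929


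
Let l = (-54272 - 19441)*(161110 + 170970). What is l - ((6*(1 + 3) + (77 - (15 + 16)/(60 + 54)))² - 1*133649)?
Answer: -318122450024725/12996 ≈ -2.4478e+10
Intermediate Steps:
l = -24478613040 (l = -73713*332080 = -24478613040)
l - ((6*(1 + 3) + (77 - (15 + 16)/(60 + 54)))² - 1*133649) = -24478613040 - ((6*(1 + 3) + (77 - (15 + 16)/(60 + 54)))² - 1*133649) = -24478613040 - ((6*4 + (77 - 31/114))² - 133649) = -24478613040 - ((24 + (77 - 31/114))² - 133649) = -24478613040 - ((24 + 8747/114)² - 133649) = -24478613040 - ((11483/114)² - 133649) = -24478613040 - (131859289/12996 - 133649) = -24478613040 - 1*(-1605043115/12996) = -24478613040 + 1605043115/12996 = -318122450024725/12996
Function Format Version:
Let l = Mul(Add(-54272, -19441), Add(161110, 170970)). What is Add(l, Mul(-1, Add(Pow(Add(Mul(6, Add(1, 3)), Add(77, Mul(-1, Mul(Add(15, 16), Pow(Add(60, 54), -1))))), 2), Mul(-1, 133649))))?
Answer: Rational(-318122450024725, 12996) ≈ -2.4478e+10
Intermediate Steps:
l = -24478613040 (l = Mul(-73713, 332080) = -24478613040)
Add(l, Mul(-1, Add(Pow(Add(Mul(6, Add(1, 3)), Add(77, Mul(-1, Mul(Add(15, 16), Pow(Add(60, 54), -1))))), 2), Mul(-1, 133649)))) = Add(-24478613040, Mul(-1, Add(Pow(Add(Mul(6, Add(1, 3)), Add(77, Mul(-1, Mul(Add(15, 16), Pow(Add(60, 54), -1))))), 2), Mul(-1, 133649)))) = Add(-24478613040, Mul(-1, Add(Pow(Add(Mul(6, 4), Add(77, Mul(-1, Mul(31, Pow(114, -1))))), 2), -133649))) = Add(-24478613040, Mul(-1, Add(Pow(Add(24, Add(77, Mul(-1, Mul(31, Rational(1, 114))))), 2), -133649))) = Add(-24478613040, Mul(-1, Add(Pow(Add(24, Add(77, Mul(-1, Rational(31, 114)))), 2), -133649))) = Add(-24478613040, Mul(-1, Add(Pow(Add(24, Add(77, Rational(-31, 114))), 2), -133649))) = Add(-24478613040, Mul(-1, Add(Pow(Add(24, Rational(8747, 114)), 2), -133649))) = Add(-24478613040, Mul(-1, Add(Pow(Rational(11483, 114), 2), -133649))) = Add(-24478613040, Mul(-1, Add(Rational(131859289, 12996), -133649))) = Add(-24478613040, Mul(-1, Rational(-1605043115, 12996))) = Add(-24478613040, Rational(1605043115, 12996)) = Rational(-318122450024725, 12996)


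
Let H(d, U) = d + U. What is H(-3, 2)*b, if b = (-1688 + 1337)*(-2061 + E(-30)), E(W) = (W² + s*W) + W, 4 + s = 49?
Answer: -891891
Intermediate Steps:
s = 45 (s = -4 + 49 = 45)
E(W) = W² + 46*W (E(W) = (W² + 45*W) + W = W² + 46*W)
H(d, U) = U + d
b = 891891 (b = (-1688 + 1337)*(-2061 - 30*(46 - 30)) = -351*(-2061 - 30*16) = -351*(-2061 - 480) = -351*(-2541) = 891891)
H(-3, 2)*b = (2 - 3)*891891 = -1*891891 = -891891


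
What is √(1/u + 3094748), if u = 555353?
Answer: √954472753442848885/555353 ≈ 1759.2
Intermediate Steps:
√(1/u + 3094748) = √(1/555353 + 3094748) = √(1718677586045/555353) = √954472753442848885/555353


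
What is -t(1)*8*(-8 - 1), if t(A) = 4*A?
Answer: 288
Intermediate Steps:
-t(1)*8*(-8 - 1) = -(4*1)*8*(-8 - 1) = -4*8*(-9) = -32*(-9) = -1*(-288) = 288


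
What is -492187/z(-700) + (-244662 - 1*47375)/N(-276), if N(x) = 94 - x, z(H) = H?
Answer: -2231671/25900 ≈ -86.165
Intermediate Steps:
-492187/z(-700) + (-244662 - 1*47375)/N(-276) = -492187/(-700) + (-244662 - 1*47375)/(94 - 1*(-276)) = -492187*(-1/700) + (-244662 - 47375)/(94 + 276) = 492187/700 - 292037/370 = -2231671/25900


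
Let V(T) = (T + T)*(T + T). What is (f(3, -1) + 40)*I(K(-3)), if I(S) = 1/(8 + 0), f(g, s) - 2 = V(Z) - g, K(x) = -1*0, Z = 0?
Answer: 39/8 ≈ 4.8750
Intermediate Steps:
K(x) = 0
V(T) = 4*T² (V(T) = (2*T)*(2*T) = 4*T²)
f(g, s) = 2 - g (f(g, s) = 2 + (4*0² - g) = 2 + (4*0 - g) = 2 + (0 - g) = 2 - g)
I(S) = ⅛ (I(S) = 1/8 = ⅛)
(f(3, -1) + 40)*I(K(-3)) = ((2 - 1*3) + 40)*(⅛) = ((2 - 3) + 40)*(⅛) = (-1 + 40)*(⅛) = 39*(⅛) = 39/8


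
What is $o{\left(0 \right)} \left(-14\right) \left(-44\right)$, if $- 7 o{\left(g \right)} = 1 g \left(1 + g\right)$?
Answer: $0$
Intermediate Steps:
$o{\left(g \right)} = - \frac{g \left(1 + g\right)}{7}$ ($o{\left(g \right)} = - \frac{1 g \left(1 + g\right)}{7} = - \frac{g \left(1 + g\right)}{7}$)
$o{\left(0 \right)} \left(-14\right) \left(-44\right) = \left(- \frac{1}{7}\right) 0 \left(1 + 0\right) \left(-14\right) \left(-44\right) = \left(- \frac{1}{7}\right) 0 \cdot 1 \left(-14\right) \left(-44\right) = 0 \left(-14\right) \left(-44\right) = 0 \left(-44\right) = 0$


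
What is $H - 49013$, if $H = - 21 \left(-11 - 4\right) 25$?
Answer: $-41138$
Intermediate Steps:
$H = 7875$ ($H = - 21 \left(-11 - 4\right) 25 = \left(-21\right) \left(-15\right) 25 = 315 \cdot 25 = 7875$)
$H - 49013 = 7875 - 49013 = -41138$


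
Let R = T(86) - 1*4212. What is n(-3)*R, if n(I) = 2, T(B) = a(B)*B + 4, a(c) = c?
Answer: 6376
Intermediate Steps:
T(B) = 4 + B**2 (T(B) = B*B + 4 = B**2 + 4 = 4 + B**2)
R = 3188 (R = (4 + 86**2) - 1*4212 = (4 + 7396) - 4212 = 7400 - 4212 = 3188)
n(-3)*R = 2*3188 = 6376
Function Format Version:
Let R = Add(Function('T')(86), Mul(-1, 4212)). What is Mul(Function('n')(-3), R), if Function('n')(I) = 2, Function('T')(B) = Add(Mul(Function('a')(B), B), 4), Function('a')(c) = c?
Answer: 6376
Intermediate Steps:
Function('T')(B) = Add(4, Pow(B, 2)) (Function('T')(B) = Add(Mul(B, B), 4) = Add(Pow(B, 2), 4) = Add(4, Pow(B, 2)))
R = 3188 (R = Add(Add(4, Pow(86, 2)), Mul(-1, 4212)) = Add(Add(4, 7396), -4212) = Add(7400, -4212) = 3188)
Mul(Function('n')(-3), R) = Mul(2, 3188) = 6376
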